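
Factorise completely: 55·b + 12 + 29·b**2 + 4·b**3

(4·b + 1)·(b + 3)·(b + 4)

By the rational root theorem, b = −3 is a root, giving the factor (b + 3) and quotient 4·b**2 + 17·b + 4.
The remaining quadratic factors as (b + 4)(4·b + 1).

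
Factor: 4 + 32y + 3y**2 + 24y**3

Group as (24y**3 + 32y) + (3y**2 + 4) = 8y(3y**2 + 4) + (3y**2 + 4).
Both groups share the factor (3y**2 + 4).

(8y + 1)(3y**2 + 4)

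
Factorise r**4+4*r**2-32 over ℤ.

Substitute u = r**2 to get a quadratic in u, then factor.
r**2+8 is irreducible over ℤ (always positive, so no real roots).
r**2-4 is a difference of squares.

(r+2)*(r-2)*(r**2+8)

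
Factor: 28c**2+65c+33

(4c+3)(7c+11)

Need a pair with product 28·33 = 924 and sum 65: that's 21 and 44.
Split the middle term: 28c**2+21c + 44c+33 = 7c(4c+3) + 11(4c+3).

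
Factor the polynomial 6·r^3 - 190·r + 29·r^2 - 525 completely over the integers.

By the rational root theorem, r = 5 is a root, giving the factor (r - 5) and quotient 6·r^2 + 59·r + 105.
The remaining quadratic factors as (2·r + 15)(3·r + 7).

(2·r + 15)·(3·r + 7)·(r - 5)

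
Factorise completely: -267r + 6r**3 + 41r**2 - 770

(2r - 11)(3r + 7)(r + 10)

By the rational root theorem, r = -7/3 is a root, giving the factor (3r + 7) and quotient 2r**2 + 9r - 110.
The remaining quadratic factors as (2r - 11)(r + 10).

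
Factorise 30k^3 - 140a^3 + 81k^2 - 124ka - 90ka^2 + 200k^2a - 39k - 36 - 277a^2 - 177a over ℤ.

Group: 6k(5k^2 + 30ka + 11k - 35a^2 - 43a - 12) + (4a + 3)(5k^2 + 30ka + 11k - 35a^2 - 43a - 12); both groups contain (5k^2 + 30ka + 11k - 35a^2 - 43a - 12), so (6k + 4a + 3) is a factor with cofactor 5k^2 + 30ka + 11k - 35a^2 - 43a - 12.
The cofactor groups again: 5k^2 + 30ka + 11k - 35a^2 - 43a - 12 = k(5k - 5a - 4) + (7a + 3)(5k - 5a - 4); both groups contain (5k - 5a - 4), giving (k + 7a + 3)(5k - 5a - 4).

(5k - 5a - 4)(6k + 4a + 3)(k + 7a + 3)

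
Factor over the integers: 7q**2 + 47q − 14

Need a pair with product 7·(−14) = −98 and sum 47: that's −2 and 49.
Split the middle term: 7q**2 − 2q + 49q − 14 = q(7q − 2) + 7(7q − 2).

(7q − 2)(q + 7)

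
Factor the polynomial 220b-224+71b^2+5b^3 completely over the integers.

(5b-4)(b+7)(b+8)

Among the possible rational roots, b = -8 is a root, giving the factor (b+8) and quotient 5b^2+31b-28.
The remaining quadratic factors as (b+7)(5b-4).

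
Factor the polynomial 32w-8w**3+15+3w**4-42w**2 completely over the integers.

(3w+1)(w+3)(w-1)(w-5)

Among the possible rational roots, w = 5 is a root, so (w-5) is a factor; dividing leaves 3w**3+7w**2-7w-3.
Continuing, w = -3 is a root, so (w+3) is a factor; dividing leaves 3w**2-2w-1.
The remaining quadratic factors as (w-1)(3w+1).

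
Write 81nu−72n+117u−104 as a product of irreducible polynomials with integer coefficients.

Group as (81nu−72n) + (117u−104) = 9n(9u−8) + 13(9u−8).
Both groups share the factor (9u−8).

(9n+13)(9u−8)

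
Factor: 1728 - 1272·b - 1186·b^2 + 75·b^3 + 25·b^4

By the rational root theorem, b = 6 is a root, giving the factor (b - 6) and quotient 25·b^3 + 225·b^2 + 164·b - 288.
Next, b = -9/5 is a root, so (5·b + 9) divides it; the quotient is 5·b^2 + 36·b - 32.
The remaining quadratic factors as (b + 8)(5·b - 4).

(5·b + 9)·(5·b - 4)·(b + 8)·(b - 6)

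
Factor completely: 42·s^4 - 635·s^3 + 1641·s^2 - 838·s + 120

(2·s - 5)·(3·s - 1)·(7·s - 2)·(s - 12)

Testing divisors of the constant over divisors of the leading coefficient, s = 12 is a root, so (s - 12) divides it; the quotient is 42·s^3 - 131·s^2 + 69·s - 10.
Then s = 2/7 is a root, giving the factor (7·s - 2) and quotient 6·s^2 - 17·s + 5.
The remaining quadratic factors as (3·s - 1)(2·s - 5).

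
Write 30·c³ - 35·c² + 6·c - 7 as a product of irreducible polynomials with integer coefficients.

(6·c - 7)·(5·c² + 1)

Group as (30·c³ + 6·c) + (-35·c² - 7) = 6·c·(5·c² + 1) - 7·(5·c² + 1).
Both groups share the factor (5·c² + 1).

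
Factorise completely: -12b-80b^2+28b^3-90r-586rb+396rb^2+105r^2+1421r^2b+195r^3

(13r+2b-6)(15r+2b)(r+7b+1)

Group: r(195r^2+56rb-90r+4b^2-12b) + (7b+1)(195r^2+56rb-90r+4b^2-12b); both groups contain (195r^2+56rb-90r+4b^2-12b), so (r+7b+1) is a factor with cofactor 195r^2+56rb-90r+4b^2-12b.
The cofactor groups again: 195r^2+56rb-90r+4b^2-12b = 13r(15r+2b) + (2b-6)(15r+2b); both groups contain (15r+2b), giving (13r+2b-6)(15r+2b).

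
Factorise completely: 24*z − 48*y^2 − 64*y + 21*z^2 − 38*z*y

(3*z − 8*y)*(7*z + 6*y + 8)

Group: 3*z*(7*z + 6*y + 8) − 8*y*(7*z + 6*y + 8); both groups contain (7*z + 6*y + 8).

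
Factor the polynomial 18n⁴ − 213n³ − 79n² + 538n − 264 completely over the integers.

Testing divisors of the constant over divisors of the leading coefficient, n = 1 is a root, so (n − 1) is a factor; dividing leaves 18n³ − 195n² − 274n + 264.
Continuing, n = 12 is a root, so (n − 12) is a factor; dividing leaves 18n² + 21n − 22.
The remaining quadratic factors as (6n + 11)(3n − 2).

(3n − 2)(6n + 11)(n − 1)(n − 12)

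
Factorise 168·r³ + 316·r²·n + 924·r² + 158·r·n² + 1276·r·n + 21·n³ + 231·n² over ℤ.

Group: 2·r·(84·r² + 116·r·n + 21·n²) + (n + 11)·(84·r² + 116·r·n + 21·n²); both groups contain (84·r² + 116·r·n + 21·n²), so (2·r + n + 11) is a factor with cofactor 84·r² + 116·r·n + 21·n².
The cofactor groups again: 84·r² + 116·r·n + 21·n² = 6·r·(14·r + 3·n) + 7·n·(14·r + 3·n); both groups contain (14·r + 3·n), giving (6·r + 7·n)·(14·r + 3·n).

(14·r + 3·n)·(6·r + 7·n)·(2·r + n + 11)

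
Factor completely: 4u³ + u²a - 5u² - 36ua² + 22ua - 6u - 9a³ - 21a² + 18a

Group: u(4u² + 13ua - 5u + 3a² + 7a - 6) - 3a(4u² + 13ua - 5u + 3a² + 7a - 6); both groups contain (4u² + 13ua - 5u + 3a² + 7a - 6), so (u - 3a) is a factor with cofactor 4u² + 13ua - 5u + 3a² + 7a - 6.
The cofactor groups again: 4u² + 13ua - 5u + 3a² + 7a - 6 = u(4u + a + 3) + (3a - 2)(4u + a + 3); both groups contain (4u + a + 3), giving (u + 3a - 2)(4u + a + 3).

(u - 3a)(u + 3a - 2)(4u + a + 3)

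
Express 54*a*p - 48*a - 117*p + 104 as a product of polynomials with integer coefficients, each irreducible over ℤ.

Group as (54*a*p - 48*a) + (-117*p + 104) = 6*a*(9*p - 8) - 13*(9*p - 8).
Both groups share the factor (9*p - 8).

(6*a - 13)*(9*p - 8)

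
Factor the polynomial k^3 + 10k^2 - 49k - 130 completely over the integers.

Testing divisors of the constant over divisors of the leading coefficient, k = -2 is a root, so (k + 2) is a factor; dividing leaves k^2 + 8k - 65.
The remaining quadratic factors as (k - 5)(k + 13).

(k + 13)(k + 2)(k - 5)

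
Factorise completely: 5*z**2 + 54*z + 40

Need a pair with product 5·40 = 200 and sum 54: that's 50 and 4.
Split the middle term: 5*z**2 + 50*z + 4*z + 40 = 5*z*(z + 10) + 4*(z + 10).

(5*z + 4)*(z + 10)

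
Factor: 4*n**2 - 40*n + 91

(2*n - 13)*(2*n - 7)

Need a pair with product 4·91 = 364 and sum -40: that's -26 and -14.
Split the middle term: 4*n**2 - 26*n - 14*n + 91 = 2*n*(2*n - 13) - 7*(2*n - 13).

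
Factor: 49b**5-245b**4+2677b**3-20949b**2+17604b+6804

Testing divisors of the constant over divisors of the leading coefficient, b = 9/7 is a root, giving the factor (7b-9) and quotient 7b**4-26b**3+349b**2-2544b-756.
Next, b = 6 is a root, so (b-6) divides it; the quotient is 7b**3+16b**2+445b+126.
Continuing, b = -2/7 is a root, so (7b+2) divides it; the quotient is b**2+2b+63.
The quadratic b**2+2b+63 has discriminant -248 < 0 and is irreducible over ℤ.

(7b+2)(7b-9)(b-6)(b**2+2b+63)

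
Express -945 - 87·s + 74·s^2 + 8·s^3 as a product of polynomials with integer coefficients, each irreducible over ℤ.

Testing divisors of the constant over divisors of the leading coefficient, s = 7/2 is a root, so (2·s - 7) divides it; the quotient is 4·s^2 + 51·s + 135.
The remaining quadratic factors as (s + 9)(4·s + 15).

(2·s - 7)·(4·s + 15)·(s + 9)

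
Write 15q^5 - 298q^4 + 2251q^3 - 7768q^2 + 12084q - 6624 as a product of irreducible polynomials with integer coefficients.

Among the possible rational roots, q = 6/5 is a root, so (5q - 6) divides it; the quotient is 3q^4 - 56q^3 + 383q^2 - 1094q + 1104.
Then q = 3 is a root, so (q - 3) divides it; the quotient is 3q^3 - 47q^2 + 242q - 368.
Continuing, q = 8/3 is a root, giving the factor (3q - 8) and quotient q^2 - 13q + 46.
The quadratic q^2 - 13q + 46 has discriminant -15 < 0 and is irreducible over ℤ.

(3q - 8)(5q - 6)(q - 3)(q^2 - 13q + 46)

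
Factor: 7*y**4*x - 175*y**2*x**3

Factor out 7*y**2*x, leaving y**2 - 25*x**2, which is a difference of two squares.

7*x*y**2*(y - 5*x)*(y + 5*x)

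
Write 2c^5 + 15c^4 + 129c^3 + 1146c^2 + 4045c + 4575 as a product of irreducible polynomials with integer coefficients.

(2c + 5)(c + 3)(c + 5)(c^2 − 3c + 61)

By the rational root theorem, c = −3 is a root, giving the factor (c + 3) and quotient 2c^4 + 9c^3 + 102c^2 + 840c + 1525.
Then c = −5/2 is a root, so (2c + 5) divides it; the quotient is c^3 + 2c^2 + 46c + 305.
Then c = −5 is a root, so (c + 5) is a factor; dividing leaves c^2 − 3c + 61.
The quadratic c^2 − 3c + 61 has discriminant −235 < 0 and is irreducible over ℤ.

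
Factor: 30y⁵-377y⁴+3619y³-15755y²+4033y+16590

(5y-7)(6y+5)(y-6)(y²-6y+79)

Trying the rational-root candidates, y = 6 is a root, so (y-6) divides it; the quotient is 30y⁴-197y³+2437y²-1133y-2765.
Next, y = -5/6 is a root, so (6y+5) divides it; the quotient is 5y³-37y²+437y-553.
Then y = 7/5 is a root, so (5y-7) is a factor; dividing leaves y²-6y+79.
The quadratic y²-6y+79 has discriminant -280 < 0 and is irreducible over ℤ.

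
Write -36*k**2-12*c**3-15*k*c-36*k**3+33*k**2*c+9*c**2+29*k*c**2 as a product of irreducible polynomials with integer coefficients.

-(3*k-4*c+3)*(3*k-c)*(4*k+3*c)

Group: 4*k*(-9*k**2+15*k*c-9*k-4*c**2+3*c) + 3*c*(-9*k**2+15*k*c-9*k-4*c**2+3*c); both groups contain (-9*k**2+15*k*c-9*k-4*c**2+3*c), so (4*k+3*c) is a factor with cofactor -9*k**2+15*k*c-9*k-4*c**2+3*c.
The cofactor groups again: -9*k**2+15*k*c-9*k-4*c**2+3*c = -3*k*(3*k-4*c+3) + c*(3*k-4*c+3); both groups contain (3*k-4*c+3), giving -(3*k-c)*(3*k-4*c+3).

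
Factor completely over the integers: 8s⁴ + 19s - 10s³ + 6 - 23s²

(2s + 3)(4s + 1)(s - 1)(s - 2)

By the rational root theorem, s = 1 is a root, so (s - 1) is a factor; dividing leaves 8s³ - 2s² - 25s - 6.
Next, s = -3/2 is a root, so (2s + 3) divides it; the quotient is 4s² - 7s - 2.
The remaining quadratic factors as (s - 2)(4s + 1).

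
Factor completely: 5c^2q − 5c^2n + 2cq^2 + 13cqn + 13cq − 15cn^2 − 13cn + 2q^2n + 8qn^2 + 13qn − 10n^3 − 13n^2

(q − n)(5c + 2q + 10n + 13)(c + n)

Group: q(5c^2 + 2cq + 15cn + 13c + 2qn + 10n^2 + 13n) − n(5c^2 + 2cq + 15cn + 13c + 2qn + 10n^2 + 13n); both groups contain (5c^2 + 2cq + 15cn + 13c + 2qn + 10n^2 + 13n), so (q − n) is a factor with cofactor 5c^2 + 2cq + 15cn + 13c + 2qn + 10n^2 + 13n.
The cofactor groups again: 5c^2 + 2cq + 15cn + 13c + 2qn + 10n^2 + 13n = c(5c + 2q + 10n + 13) + n(5c + 2q + 10n + 13); both groups contain (5c + 2q + 10n + 13), giving (c + n)(5c + 2q + 10n + 13).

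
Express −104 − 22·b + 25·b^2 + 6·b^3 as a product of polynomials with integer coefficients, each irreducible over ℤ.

Trying the rational-root candidates, b = 2 is a root, so (b − 2) divides it; the quotient is 6·b^2 + 37·b + 52.
The remaining quadratic factors as (b + 4)(6·b + 13).

(6·b + 13)·(b + 4)·(b − 2)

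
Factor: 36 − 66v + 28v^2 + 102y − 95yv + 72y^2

(9y − 4v + 6)(8y − 7v + 6)

Group: 9y(8y − 7v + 6) + (−4v + 6)(8y − 7v + 6); both groups contain (8y − 7v + 6).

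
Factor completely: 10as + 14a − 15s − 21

(2a − 3)(5s + 7)

Group as (10as + 14a) + (−15s − 21) = 2a(5s + 7) − 3(5s + 7).
Both groups share the factor (5s + 7).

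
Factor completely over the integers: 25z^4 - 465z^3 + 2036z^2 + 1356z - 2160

Testing divisors of the constant over divisors of the leading coefficient, z = 4/5 is a root, so (5z - 4) is a factor; dividing leaves 5z^3 - 89z^2 + 336z + 540.
Continuing, z = 9 is a root, so (z - 9) divides it; the quotient is 5z^2 - 44z - 60.
The remaining quadratic factors as (5z + 6)(z - 10).

(5z + 6)(5z - 4)(z - 10)(z - 9)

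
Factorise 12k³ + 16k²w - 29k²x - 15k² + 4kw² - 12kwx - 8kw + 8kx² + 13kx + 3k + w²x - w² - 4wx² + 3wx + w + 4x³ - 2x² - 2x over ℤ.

(3k + w - 2x)(4k + x - 1)(k + w - 2x - 1)

Group: k(12k² + 4kw - 5kx - 3k + wx - w - 2x² + 2x) + (w - 2x - 1)(12k² + 4kw - 5kx - 3k + wx - w - 2x² + 2x); both groups contain (12k² + 4kw - 5kx - 3k + wx - w - 2x² + 2x), so (k + w - 2x - 1) is a factor with cofactor 12k² + 4kw - 5kx - 3k + wx - w - 2x² + 2x.
The cofactor groups again: 12k² + 4kw - 5kx - 3k + wx - w - 2x² + 2x = 4k(3k + w - 2x) + (x - 1)(3k + w - 2x); both groups contain (3k + w - 2x), giving (4k + x - 1)(3k + w - 2x).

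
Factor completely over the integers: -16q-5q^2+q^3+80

(q+4)(q-4)(q-5)

Among the possible rational roots, q = -4 is a root, giving the factor (q+4) and quotient q^2-9q+20.
The remaining quadratic factors as (q-4)(q-5).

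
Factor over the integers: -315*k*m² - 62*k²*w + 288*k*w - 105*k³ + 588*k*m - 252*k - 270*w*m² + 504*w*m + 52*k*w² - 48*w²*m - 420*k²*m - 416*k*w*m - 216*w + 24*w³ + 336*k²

-(3*k - 2*w + 9*m - 6)*(5*k + 2*w + 5*m - 6)*(7*k + 6*w)

Group: 3*k*(-35*k² - 44*k*w - 35*k*m + 42*k - 12*w² - 30*w*m + 36*w) + (-2*w + 9*m - 6)*(-35*k² - 44*k*w - 35*k*m + 42*k - 12*w² - 30*w*m + 36*w); both groups contain (-35*k² - 44*k*w - 35*k*m + 42*k - 12*w² - 30*w*m + 36*w), so (3*k - 2*w + 9*m - 6) is a factor with cofactor -35*k² - 44*k*w - 35*k*m + 42*k - 12*w² - 30*w*m + 36*w.
The cofactor groups again: -35*k² - 44*k*w - 35*k*m + 42*k - 12*w² - 30*w*m + 36*w = -7*k*(5*k + 2*w + 5*m - 6) - 6*w*(5*k + 2*w + 5*m - 6); both groups contain (5*k + 2*w + 5*m - 6), giving -(7*k + 6*w)*(5*k + 2*w + 5*m - 6).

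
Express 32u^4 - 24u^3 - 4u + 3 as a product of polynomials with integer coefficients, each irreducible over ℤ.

(2u - 1)(4u - 3)(4u^2 + 2u + 1)

Group as (32u^4 - 4u) + (-24u^3 + 3) = 4u(8u^3 - 1) - 3(8u^3 - 1).
Both groups share the factor (8u^3 - 1).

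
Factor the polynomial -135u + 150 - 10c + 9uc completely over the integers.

(9u - 10)(c - 15)

Group as (9uc - 135u) + (-10c + 150) = 9u(c - 15) - 10(c - 15).
Both groups share the factor (c - 15).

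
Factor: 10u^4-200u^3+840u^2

Pull out the common factor 10u^2, then factor the remaining trinomial.

10u^2(u-14)(u-6)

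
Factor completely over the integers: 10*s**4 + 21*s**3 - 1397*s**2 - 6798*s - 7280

(2*s + 7)*(5*s + 8)*(s + 10)*(s - 13)

By the rational root theorem, s = 13 is a root, giving the factor (s - 13) and quotient 10*s**3 + 151*s**2 + 566*s + 560.
Then s = -10 is a root, so (s + 10) is a factor; dividing leaves 10*s**2 + 51*s + 56.
The remaining quadratic factors as (2*s + 7)(5*s + 8).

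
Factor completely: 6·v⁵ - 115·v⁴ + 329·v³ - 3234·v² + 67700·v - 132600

Trying the rational-root candidates, v = 10 is a root, giving the factor (v - 10) and quotient 6·v⁴ - 55·v³ - 221·v² - 5444·v + 13260.
Continuing, v = 15 is a root, so (v - 15) is a factor; dividing leaves 6·v³ + 35·v² + 304·v - 884.
Continuing, v = 13/6 is a root, so (6·v - 13) is a factor; dividing leaves v² + 8·v + 68.
The quadratic v² + 8·v + 68 has discriminant -208 < 0 and is irreducible over ℤ.

(6·v - 13)·(v - 10)·(v - 15)·(v² + 8·v + 68)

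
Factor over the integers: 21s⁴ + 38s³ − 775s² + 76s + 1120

(3s − 4)(7s + 8)(s + 7)(s − 5)

Testing divisors of the constant over divisors of the leading coefficient, s = −7 is a root, giving the factor (s + 7) and quotient 21s³ − 109s² − 12s + 160.
Next, s = −8/7 is a root, so (7s + 8) is a factor; dividing leaves 3s² − 19s + 20.
The remaining quadratic factors as (3s − 4)(s − 5).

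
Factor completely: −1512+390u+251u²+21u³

(3u+14)(7u−12)(u+9)

Among the possible rational roots, u = −14/3 is a root, so (3u+14) divides it; the quotient is 7u²+51u−108.
The remaining quadratic factors as (u+9)(7u−12).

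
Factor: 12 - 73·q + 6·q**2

(6·q - 1)·(q - 12)

Need a pair with product 6·12 = 72 and sum -73: that's -1 and -72.
Split the middle term: 6·q**2 - q - 72·q + 12 = q·(6·q - 1) - 12·(6·q - 1).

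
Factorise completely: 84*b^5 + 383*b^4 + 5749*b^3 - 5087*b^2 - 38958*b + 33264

Among the possible rational roots, b = 6/7 is a root, so (7*b - 6) is a factor; dividing leaves 12*b^4 + 65*b^3 + 877*b^2 + 25*b - 5544.
Continuing, b = -8/3 is a root, so (3*b + 8) divides it; the quotient is 4*b^3 + 11*b^2 + 263*b - 693.
Next, b = 9/4 is a root, so (4*b - 9) divides it; the quotient is b^2 + 5*b + 77.
The quadratic b^2 + 5*b + 77 has discriminant -283 < 0 and is irreducible over ℤ.

(3*b + 8)*(4*b - 9)*(7*b - 6)*(b^2 + 5*b + 77)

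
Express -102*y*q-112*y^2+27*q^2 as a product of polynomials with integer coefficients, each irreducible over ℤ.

Group: -8*y*(14*y-3*q) - 9*q*(14*y-3*q); both groups contain (14*y-3*q).

-(14*y-3*q)*(8*y+9*q)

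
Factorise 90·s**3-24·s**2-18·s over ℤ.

6·s·(3·s+1)·(5·s-3)

Pull out the common factor 6·s, then factor the remaining trinomial.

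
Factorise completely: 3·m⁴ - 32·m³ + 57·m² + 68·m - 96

By the rational root theorem, m = 3 is a root, so (m - 3) is a factor; dividing leaves 3·m³ - 23·m² - 12·m + 32.
Next, m = 8 is a root, giving the factor (m - 8) and quotient 3·m² + m - 4.
The remaining quadratic factors as (m - 1)(3·m + 4).

(3·m + 4)·(m - 1)·(m - 3)·(m - 8)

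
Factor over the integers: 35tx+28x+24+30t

Group as (35tx+30t) + (28x+24) = 5t(7x+6) + 4(7x+6).
Both groups share the factor (7x+6).

(5t+4)(7x+6)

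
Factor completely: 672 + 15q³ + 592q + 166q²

(3q + 14)(5q + 12)(q + 4)

Among the possible rational roots, q = −14/3 is a root, so (3q + 14) is a factor; dividing leaves 5q² + 32q + 48.
The remaining quadratic factors as (q + 4)(5q + 12).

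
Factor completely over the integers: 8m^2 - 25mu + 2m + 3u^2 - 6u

(8m - u + 2)(m - 3u)

Group: 8m(m - 3u) + (-u + 2)(m - 3u); both groups contain (m - 3u).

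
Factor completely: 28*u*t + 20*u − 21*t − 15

(4*u − 3)*(7*t + 5)

Group as (28*u*t + 20*u) + (−21*t − 15) = 4*u*(7*t + 5) − 3*(7*t + 5).
Both groups share the factor (7*t + 5).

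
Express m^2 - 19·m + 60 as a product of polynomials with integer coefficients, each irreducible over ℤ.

(m - 15)·(m - 4)

Two integers with product 60 and sum -19 are -4 and -15.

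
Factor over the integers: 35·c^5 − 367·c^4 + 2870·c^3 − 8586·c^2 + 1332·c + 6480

Among the possible rational roots, c = 4 is a root, so (c − 4) is a factor; dividing leaves 35·c^4 − 227·c^3 + 1962·c^2 − 738·c − 1620.
Continuing, c = 6/5 is a root, giving the factor (5·c − 6) and quotient 7·c^3 − 37·c^2 + 348·c + 270.
Then c = −5/7 is a root, so (7·c + 5) divides it; the quotient is c^2 − 6·c + 54.
The quadratic c^2 − 6·c + 54 has discriminant −180 < 0 and is irreducible over ℤ.

(5·c − 6)·(7·c + 5)·(c − 4)·(c^2 − 6·c + 54)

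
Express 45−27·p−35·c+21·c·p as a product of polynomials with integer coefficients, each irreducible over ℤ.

(3·p−5)·(7·c−9)

Group as (21·c·p−35·c) + (−27·p+45) = 7·c·(3·p−5) − 9·(3·p−5).
Both groups share the factor (3·p−5).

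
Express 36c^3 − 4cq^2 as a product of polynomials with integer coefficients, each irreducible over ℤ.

Pull out the common factor 4c; 9c^2 − q^2 is a difference of squares.

4c(3c + q)(3c − q)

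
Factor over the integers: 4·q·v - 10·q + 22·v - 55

(2·q + 11)·(2·v - 5)

Group as (4·q·v - 10·q) + (22·v - 55) = 2·q·(2·v - 5) + 11·(2·v - 5).
Both groups share the factor (2·v - 5).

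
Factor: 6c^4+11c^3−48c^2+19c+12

Testing divisors of the constant over divisors of the leading coefficient, c = −1/3 is a root, giving the factor (3c+1) and quotient 2c^3+3c^2−17c+12.
Then c = 1 is a root, so (c−1) is a factor; dividing leaves 2c^2+5c−12.
The remaining quadratic factors as (2c−3)(c+4).

(2c−3)(3c+1)(c+4)(c−1)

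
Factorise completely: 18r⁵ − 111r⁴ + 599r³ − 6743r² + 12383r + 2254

(3r − 7)(6r + 1)(r − 7)(r² + 3r + 46)

Trying the rational-root candidates, r = 7 is a root, giving the factor (r − 7) and quotient 18r⁴ + 15r³ + 704r² − 1815r − 322.
Next, r = 7/3 is a root, so (3r − 7) is a factor; dividing leaves 6r³ + 19r² + 279r + 46.
Then r = −1/6 is a root, giving the factor (6r + 1) and quotient r² + 3r + 46.
The quadratic r² + 3r + 46 has discriminant −175 < 0 and is irreducible over ℤ.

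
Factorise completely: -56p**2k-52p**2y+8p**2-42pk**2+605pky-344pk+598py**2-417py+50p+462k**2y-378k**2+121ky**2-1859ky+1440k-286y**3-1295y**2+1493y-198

-(14k+13y-2)(4p+3k-2y-11)(p-11y+9)

Group: p(-56pk-52py+8p-42k**2-11ky+160k+26y**2+139y-22) + (-11y+9)(-56pk-52py+8p-42k**2-11ky+160k+26y**2+139y-22); both groups contain (-56pk-52py+8p-42k**2-11ky+160k+26y**2+139y-22), so (p-11y+9) is a factor with cofactor -56pk-52py+8p-42k**2-11ky+160k+26y**2+139y-22.
The cofactor groups again: -56pk-52py+8p-42k**2-11ky+160k+26y**2+139y-22 = -14k(4p+3k-2y-11) + (-13y+2)(4p+3k-2y-11); both groups contain (4p+3k-2y-11), giving -(14k+13y-2)(4p+3k-2y-11).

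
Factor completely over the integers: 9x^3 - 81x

9x(x + 3)(x - 3)

Factor out 9x, leaving x^2 - 9, which is a difference of two squares.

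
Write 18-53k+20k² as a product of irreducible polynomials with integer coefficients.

(4k-9)(5k-2)

Need a pair with product 20·18 = 360 and sum -53: that's -45 and -8.
Split the middle term: 20k²-45k - 8k+18 = 5k(4k-9) - 2(4k-9).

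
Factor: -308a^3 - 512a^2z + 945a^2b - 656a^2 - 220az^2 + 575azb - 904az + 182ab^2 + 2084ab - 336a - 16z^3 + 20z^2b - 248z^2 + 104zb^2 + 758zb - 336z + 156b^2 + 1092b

Group: 4a(-77a^2 - 51az - 14ab - 164a - 4z^2 - 8zb - 62z - 12b - 84) + (4z - 13b)(-77a^2 - 51az - 14ab - 164a - 4z^2 - 8zb - 62z - 12b - 84); both groups contain (-77a^2 - 51az - 14ab - 164a - 4z^2 - 8zb - 62z - 12b - 84), so (4a + 4z - 13b) is a factor with cofactor -77a^2 - 51az - 14ab - 164a - 4z^2 - 8zb - 62z - 12b - 84.
The cofactor groups again: -77a^2 - 51az - 14ab - 164a - 4z^2 - 8zb - 62z - 12b - 84 = -7a(11a + z + 2b + 14) + (-4z - 6)(11a + z + 2b + 14); both groups contain (11a + z + 2b + 14), giving -(7a + 4z + 6)(11a + z + 2b + 14).

-(11a + z + 2b + 14)(4a + 4z - 13b)(7a + 4z + 6)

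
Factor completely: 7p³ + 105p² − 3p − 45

(p + 15)(7p² − 3)

Group as (7p³ − 3p) + (105p² − 45) = p(7p² − 3) + 15(7p² − 3).
Both groups share the factor (7p² − 3).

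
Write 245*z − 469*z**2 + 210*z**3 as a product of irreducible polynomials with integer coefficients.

7*z*(5*z − 7)*(6*z − 5)

Pull out the common factor 7*z, then factor the remaining trinomial.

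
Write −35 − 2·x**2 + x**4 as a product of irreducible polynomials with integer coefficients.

(x**2 + 5)·(x**2 − 7)

Substitute u = x**2 to get a quadratic in u, then factor.
x**2 + 5 is irreducible over ℤ (always positive, so no real roots).
x**2 − 7 is irreducible over ℤ (7 is not a perfect square).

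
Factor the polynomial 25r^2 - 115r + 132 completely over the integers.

(5r - 11)(5r - 12)

Need a pair with product 25·132 = 3300 and sum -115: that's -60 and -55.
Split the middle term: 25r^2 - 60r - 55r + 132 = 5r(5r - 12) - 11(5r - 12).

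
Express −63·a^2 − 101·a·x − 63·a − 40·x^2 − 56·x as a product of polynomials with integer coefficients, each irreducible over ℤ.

−(7·a + 5·x + 7)·(9·a + 8·x)

Group: −7·a·(9·a + 8·x) + (−5·x − 7)·(9·a + 8·x); both groups contain (9·a + 8·x).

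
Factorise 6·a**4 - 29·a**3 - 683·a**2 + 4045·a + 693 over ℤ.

(6·a + 1)·(a + 11)·(a - 7)·(a - 9)

By the rational root theorem, a = -1/6 is a root, giving the factor (6·a + 1) and quotient a**3 - 5·a**2 - 113·a + 693.
Then a = 7 is a root, so (a - 7) is a factor; dividing leaves a**2 + 2·a - 99.
The remaining quadratic factors as (a - 9)(a + 11).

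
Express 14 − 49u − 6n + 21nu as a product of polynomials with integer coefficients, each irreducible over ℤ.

Group as (21nu − 6n) + (−49u + 14) = 3n(7u − 2) − 7(7u − 2).
Both groups share the factor (7u − 2).

(3n − 7)(7u − 2)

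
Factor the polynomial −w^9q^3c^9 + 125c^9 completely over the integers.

−c^9(w^3q − 5)(w^6q^2 + 5w^3q + 25)

Factor out c^9 first: what remains is −w^9q^3 + 125.
Recognize a difference of cubes with the parts 5 and w^3q.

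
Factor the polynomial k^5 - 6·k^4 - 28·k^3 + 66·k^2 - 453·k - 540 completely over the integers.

Among the possible rational roots, k = 9 is a root, giving the factor (k - 9) and quotient k^4 + 3·k^3 - k^2 + 57·k + 60.
Next, k = -5 is a root, so (k + 5) is a factor; dividing leaves k^3 - 2·k^2 + 9·k + 12.
Continuing, k = -1 is a root, so (k + 1) is a factor; dividing leaves k^2 - 3·k + 12.
The quadratic k^2 - 3·k + 12 has discriminant -39 < 0 and is irreducible over ℤ.

(k + 1)·(k + 5)·(k - 9)·(k^2 - 3·k + 12)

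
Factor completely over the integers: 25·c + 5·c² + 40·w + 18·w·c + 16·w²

Group: 2·w·(8·w + 5·c) + (c + 5)·(8·w + 5·c); both groups contain (8·w + 5·c).

(8·w + 5·c)·(2·w + c + 5)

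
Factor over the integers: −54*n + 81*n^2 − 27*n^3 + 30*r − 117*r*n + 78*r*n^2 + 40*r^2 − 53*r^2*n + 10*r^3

Group: r*(10*r^2 − 23*r*n + 10*r + 9*n^2 − 18*n) + (−3*n + 3)*(10*r^2 − 23*r*n + 10*r + 9*n^2 − 18*n); both groups contain (10*r^2 − 23*r*n + 10*r + 9*n^2 − 18*n), so (r − 3*n + 3) is a factor with cofactor 10*r^2 − 23*r*n + 10*r + 9*n^2 − 18*n.
The cofactor groups again: 10*r^2 − 23*r*n + 10*r + 9*n^2 − 18*n = 5*r*(2*r − n + 2) − 9*n*(2*r − n + 2); both groups contain (2*r − n + 2), giving (5*r − 9*n)*(2*r − n + 2).

(r − 3*n + 3)*(5*r − 9*n)*(2*r − n + 2)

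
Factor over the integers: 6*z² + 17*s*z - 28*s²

-(4*s + z)*(7*s - 6*z)

Group: -4*s*(7*s - 6*z) - z*(7*s - 6*z); both groups contain (7*s - 6*z).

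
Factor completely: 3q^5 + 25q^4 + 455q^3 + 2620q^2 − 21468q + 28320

Among the possible rational roots, q = −10 is a root, so (q + 10) divides it; the quotient is 3q^4 − 5q^3 + 505q^2 − 2430q + 2832.
Continuing, q = 8/3 is a root, so (3q − 8) divides it; the quotient is q^3 + q^2 + 171q − 354.
Then q = 2 is a root, so (q − 2) divides it; the quotient is q^2 + 3q + 177.
The quadratic q^2 + 3q + 177 has discriminant −699 < 0 and is irreducible over ℤ.

(3q − 8)(q + 10)(q − 2)(q^2 + 3q + 177)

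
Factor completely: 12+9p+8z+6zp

(2z+3)(3p+4)

Group as (6zp+8z) + (9p+12) = 2z(3p+4) + 3(3p+4).
Both groups share the factor (3p+4).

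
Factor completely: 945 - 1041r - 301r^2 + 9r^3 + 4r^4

(4r - 3)(r + 5)(r + 7)(r - 9)

Trying the rational-root candidates, r = 3/4 is a root, so (4r - 3) divides it; the quotient is r^3 + 3r^2 - 73r - 315.
Then r = -7 is a root, giving the factor (r + 7) and quotient r^2 - 4r - 45.
The remaining quadratic factors as (r + 5)(r - 9).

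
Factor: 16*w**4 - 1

Difference of squares twice: with A = 2*w and B = 1, A⁴ − B⁴ = (A² − B²)(A² + B²), and A² − B² factors again.

(2*w + 1)*(2*w - 1)*(4*w**2 + 1)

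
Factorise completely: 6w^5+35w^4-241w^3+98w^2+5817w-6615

(6w-7)(w+5)(w+9)(w^2-7w+21)

Among the possible rational roots, w = -9 is a root, so (w+9) divides it; the quotient is 6w^4-19w^3-70w^2+728w-735.
Continuing, w = -5 is a root, so (w+5) divides it; the quotient is 6w^3-49w^2+175w-147.
Next, w = 7/6 is a root, so (6w-7) divides it; the quotient is w^2-7w+21.
The quadratic w^2-7w+21 has discriminant -35 < 0 and is irreducible over ℤ.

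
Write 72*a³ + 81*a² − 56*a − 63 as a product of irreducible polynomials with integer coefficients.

(8*a + 9)*(9*a² − 7)

Group as (72*a³ − 56*a) + (81*a² − 63) = 8*a*(9*a² − 7) + 9*(9*a² − 7).
Both groups share the factor (9*a² − 7).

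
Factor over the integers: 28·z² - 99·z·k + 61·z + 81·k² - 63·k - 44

(4·z - 9·k + 11)·(7·z - 9·k - 4)

Group: 4·z·(7·z - 9·k - 4) + (-9·k + 11)·(7·z - 9·k - 4); both groups contain (7·z - 9·k - 4).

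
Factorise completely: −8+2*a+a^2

Two integers with product −8 and sum 2 are 4 and −2.

(a+4)*(a−2)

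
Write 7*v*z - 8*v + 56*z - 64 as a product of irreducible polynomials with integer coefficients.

Group as (7*v*z - 8*v) + (56*z - 64) = v*(7*z - 8) + 8*(7*z - 8).
Both groups share the factor (7*z - 8).

(7*z - 8)*(v + 8)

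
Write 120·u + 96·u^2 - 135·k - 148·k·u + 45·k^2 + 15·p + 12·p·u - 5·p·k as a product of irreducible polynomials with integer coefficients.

-(p - 9·k + 8·u)·(5·k - 12·u - 15)

Group: -5·k·(p - 9·k + 8·u) + (12·u + 15)·(p - 9·k + 8·u); both groups contain (p - 9·k + 8·u).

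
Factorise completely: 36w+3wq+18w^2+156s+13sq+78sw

Group: 6w(13s+3w) + (q+12)(13s+3w); both groups contain (13s+3w).

(13s+3w)(6w+q+12)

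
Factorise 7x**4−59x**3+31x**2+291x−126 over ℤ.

Trying the rational-root candidates, x = −2 is a root, giving the factor (x+2) and quotient 7x**3−73x**2+177x−63.
Continuing, x = 3 is a root, so (x−3) is a factor; dividing leaves 7x**2−52x+21.
The remaining quadratic factors as (7x−3)(x−7).

(7x−3)(x+2)(x−3)(x−7)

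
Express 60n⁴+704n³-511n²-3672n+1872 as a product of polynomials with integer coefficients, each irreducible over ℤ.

Trying the rational-root candidates, n = 1/2 is a root, so (2n-1) is a factor; dividing leaves 30n³+367n²-72n-1872.
Next, n = 13/6 is a root, so (6n-13) divides it; the quotient is 5n²+72n+144.
The remaining quadratic factors as (n+12)(5n+12).

(2n-1)(5n+12)(6n-13)(n+12)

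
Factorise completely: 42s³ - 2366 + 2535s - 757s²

(6s - 13)(7s - 13)(s - 14)

By the rational root theorem, s = 14 is a root, giving the factor (s - 14) and quotient 42s² - 169s + 169.
The remaining quadratic factors as (6s - 13)(7s - 13).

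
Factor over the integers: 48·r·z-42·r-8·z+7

(6·r-1)·(8·z-7)

Group as (48·r·z-42·r) + (-8·z+7) = 6·r·(8·z-7) - (8·z-7).
Both groups share the factor (8·z-7).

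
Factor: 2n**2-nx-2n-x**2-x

(2n+x)(n-x-1)

Group: n(2n+x) + (-x-1)(2n+x); both groups contain (2n+x).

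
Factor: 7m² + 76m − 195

Need a pair with product 7·(−195) = −1365 and sum 76: that's −15 and 91.
Split the middle term: 7m² − 15m + 91m − 195 = m(7m − 15) + 13(7m − 15).

(7m − 15)(m + 13)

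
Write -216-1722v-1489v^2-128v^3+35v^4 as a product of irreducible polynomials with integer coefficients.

Testing divisors of the constant over divisors of the leading coefficient, v = -1/7 is a root, giving the factor (7v+1) and quotient 5v^3-19v^2-210v-216.
Continuing, v = -6/5 is a root, so (5v+6) is a factor; dividing leaves v^2-5v-36.
The remaining quadratic factors as (v-9)(v+4).

(5v+6)(7v+1)(v+4)(v-9)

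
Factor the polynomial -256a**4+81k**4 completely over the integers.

(3k-4a)(3k+4a)(9k**2+16a**2)

(3k)⁴ − (4a)⁴ = ((3k)² − (4a)²)((3k)² + (4a)²); the first factor splits again, the second (9k**2+16a**2) is irreducible.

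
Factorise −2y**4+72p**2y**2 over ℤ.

2y**2(6p+y)(6p−y)

Every term has a factor of 2y**2. Then 36p**2−y**2 = (6p)² − (y)².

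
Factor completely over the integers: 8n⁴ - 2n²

Factor out 2n², leaving 4n² - 1, which is a difference of two squares.

2n²(2n + 1)(2n - 1)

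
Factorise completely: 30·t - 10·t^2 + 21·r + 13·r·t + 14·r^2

(2·r - t + 3)·(7·r + 10·t)

Group: 2·r·(7·r + 10·t) + (-t + 3)·(7·r + 10·t); both groups contain (7·r + 10·t).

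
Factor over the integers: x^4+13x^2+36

Substitute u = x^2 to get a quadratic in u, then factor.
x^2+4 is irreducible over ℤ (sum of squares).
x^2+9 is irreducible over ℤ (sum of squares).

(x^2+4)(x^2+9)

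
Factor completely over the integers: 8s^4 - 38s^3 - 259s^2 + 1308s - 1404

Trying the rational-root candidates, s = 9/4 is a root, giving the factor (4s - 9) and quotient 2s^3 - 5s^2 - 76s + 156.
Then s = 2 is a root, so (s - 2) divides it; the quotient is 2s^2 - s - 78.
The remaining quadratic factors as (s + 6)(2s - 13).

(2s - 13)(4s - 9)(s + 6)(s - 2)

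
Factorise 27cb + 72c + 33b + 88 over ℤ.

(3b + 8)(9c + 11)

Group as (27cb + 72c) + (33b + 88) = 9c(3b + 8) + 11(3b + 8).
Both groups share the factor (3b + 8).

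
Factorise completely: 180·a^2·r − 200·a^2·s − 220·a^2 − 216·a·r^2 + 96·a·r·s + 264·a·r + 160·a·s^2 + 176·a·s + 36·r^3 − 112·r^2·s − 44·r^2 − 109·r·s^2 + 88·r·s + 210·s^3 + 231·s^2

(10·a − 2·r + 7·s)·(2·a − 2·r − 3·s)·(9·r − 10·s − 11)

Group: 10·a·(18·a·r − 20·a·s − 22·a − 18·r^2 − 7·r·s + 22·r + 30·s^2 + 33·s) + (−2·r + 7·s)·(18·a·r − 20·a·s − 22·a − 18·r^2 − 7·r·s + 22·r + 30·s^2 + 33·s); both groups contain (18·a·r − 20·a·s − 22·a − 18·r^2 − 7·r·s + 22·r + 30·s^2 + 33·s), so (10·a − 2·r + 7·s) is a factor with cofactor 18·a·r − 20·a·s − 22·a − 18·r^2 − 7·r·s + 22·r + 30·s^2 + 33·s.
The cofactor groups again: 18·a·r − 20·a·s − 22·a − 18·r^2 − 7·r·s + 22·r + 30·s^2 + 33·s = 9·r·(2·a − 2·r − 3·s) + (−10·s − 11)·(2·a − 2·r − 3·s); both groups contain (2·a − 2·r − 3·s), giving (9·r − 10·s − 11)·(2·a − 2·r − 3·s).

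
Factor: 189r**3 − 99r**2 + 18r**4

Pull out the common factor 9r**2, then factor the remaining trinomial.

9r**2(2r − 1)(r + 11)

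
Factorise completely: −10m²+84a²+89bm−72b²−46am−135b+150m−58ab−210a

Group: 6a(14a+9b−10m) + (−8b+m−15)(14a+9b−10m); both groups contain (14a+9b−10m).

(14a+9b−10m)(6a−8b+m−15)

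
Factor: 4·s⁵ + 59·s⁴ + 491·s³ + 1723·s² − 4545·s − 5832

(4·s − 9)·(s + 1)·(s + 8)·(s² + 8·s + 81)

Trying the rational-root candidates, s = 9/4 is a root, so (4·s − 9) is a factor; dividing leaves s⁴ + 17·s³ + 161·s² + 793·s + 648.
Next, s = −1 is a root, so (s + 1) is a factor; dividing leaves s³ + 16·s² + 145·s + 648.
Then s = −8 is a root, giving the factor (s + 8) and quotient s² + 8·s + 81.
The quadratic s² + 8·s + 81 has discriminant −260 < 0 and is irreducible over ℤ.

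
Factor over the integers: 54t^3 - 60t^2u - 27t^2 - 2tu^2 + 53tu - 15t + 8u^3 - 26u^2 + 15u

(6t + 2u - 5)(9t - 4u + 3)(t - u)

Group: 6t(9t^2 - 13tu + 3t + 4u^2 - 3u) + (2u - 5)(9t^2 - 13tu + 3t + 4u^2 - 3u); both groups contain (9t^2 - 13tu + 3t + 4u^2 - 3u), so (6t + 2u - 5) is a factor with cofactor 9t^2 - 13tu + 3t + 4u^2 - 3u.
The cofactor groups again: 9t^2 - 13tu + 3t + 4u^2 - 3u = t(9t - 4u + 3) - u(9t - 4u + 3); both groups contain (9t - 4u + 3), giving (t - u)(9t - 4u + 3).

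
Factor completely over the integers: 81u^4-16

(3u+2)(3u-2)(9u^2+4)

Difference of squares twice: with A = 3u and B = 2, A⁴ − B⁴ = (A² − B²)(A² + B²), and A² − B² factors again.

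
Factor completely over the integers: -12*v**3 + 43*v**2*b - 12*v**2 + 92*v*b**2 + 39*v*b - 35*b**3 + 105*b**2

-(v - 5*b)*(3*v - b + 3)*(4*v + 7*b)

Group: 4*v*(-3*v**2 + 16*v*b - 3*v - 5*b**2 + 15*b) + 7*b*(-3*v**2 + 16*v*b - 3*v - 5*b**2 + 15*b); both groups contain (-3*v**2 + 16*v*b - 3*v - 5*b**2 + 15*b), so (4*v + 7*b) is a factor with cofactor -3*v**2 + 16*v*b - 3*v - 5*b**2 + 15*b.
The cofactor groups again: -3*v**2 + 16*v*b - 3*v - 5*b**2 + 15*b = -v*(3*v - b + 3) + 5*b*(3*v - b + 3); both groups contain (3*v - b + 3), giving -(v - 5*b)*(3*v - b + 3).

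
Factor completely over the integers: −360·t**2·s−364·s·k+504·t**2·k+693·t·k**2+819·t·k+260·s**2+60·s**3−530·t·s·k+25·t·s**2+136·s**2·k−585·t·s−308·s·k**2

Group: 8·t·(−45·t·s+63·t·k+20·s**2−28·s·k) + (3·s+11·k+13)·(−45·t·s+63·t·k+20·s**2−28·s·k); both groups contain (−45·t·s+63·t·k+20·s**2−28·s·k), so (8·t+3·s+11·k+13) is a factor with cofactor −45·t·s+63·t·k+20·s**2−28·s·k.
The cofactor groups again: −45·t·s+63·t·k+20·s**2−28·s·k = −9·t·(5·s−7·k) + 4·s·(5·s−7·k); both groups contain (5·s−7·k), giving −(9·t−4·s)·(5·s−7·k).

−(9·t−4·s)·(5·s−7·k)·(8·t+3·s+11·k+13)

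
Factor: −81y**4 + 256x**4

Difference of squares twice: with A = 4x and B = 3y, A⁴ − B⁴ = (A² − B²)(A² + B²), and A² − B² factors again.

(4x + 3y)(4x − 3y)(16x**2 + 9y**2)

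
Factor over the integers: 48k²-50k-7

(6k-7)(8k+1)

Need a pair with product 48·(-7) = -336 and sum -50: that's 6 and -56.
Split the middle term: 48k²+6k - 56k-7 = 6k(8k+1) - 7(8k+1).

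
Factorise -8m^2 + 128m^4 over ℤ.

8m^2(4m + 1)(4m - 1)

Every term has a factor of 8m^2. Then 16m^2 - 1 = (4m)² − (1)².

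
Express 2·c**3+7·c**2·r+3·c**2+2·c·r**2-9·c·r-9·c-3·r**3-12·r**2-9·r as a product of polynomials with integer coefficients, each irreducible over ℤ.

(2·c-r-3)·(c+3·r+3)·(c+r)

Group: c·(2·c**2+c·r-3·c-r**2-3·r) + (3·r+3)·(2·c**2+c·r-3·c-r**2-3·r); both groups contain (2·c**2+c·r-3·c-r**2-3·r), so (c+3·r+3) is a factor with cofactor 2·c**2+c·r-3·c-r**2-3·r.
The cofactor groups again: 2·c**2+c·r-3·c-r**2-3·r = 2·c·(c+r) + (-r-3)·(c+r); both groups contain (c+r), giving (2·c-r-3)·(c+r).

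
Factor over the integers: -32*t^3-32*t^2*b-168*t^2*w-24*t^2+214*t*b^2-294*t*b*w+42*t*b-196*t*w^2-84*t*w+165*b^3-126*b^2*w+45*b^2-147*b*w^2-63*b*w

Group: 2*t*(-16*t^2-56*t*b-28*t*w-12*t-33*b^2-21*b*w-9*b) + (-5*b+7*w)*(-16*t^2-56*t*b-28*t*w-12*t-33*b^2-21*b*w-9*b); both groups contain (-16*t^2-56*t*b-28*t*w-12*t-33*b^2-21*b*w-9*b), so (2*t-5*b+7*w) is a factor with cofactor -16*t^2-56*t*b-28*t*w-12*t-33*b^2-21*b*w-9*b.
The cofactor groups again: -16*t^2-56*t*b-28*t*w-12*t-33*b^2-21*b*w-9*b = -4*t*(4*t+3*b) + (-11*b-7*w-3)*(4*t+3*b); both groups contain (4*t+3*b), giving -(4*t+11*b+7*w+3)*(4*t+3*b).

-(2*t-5*b+7*w)*(4*t+11*b+7*w+3)*(4*t+3*b)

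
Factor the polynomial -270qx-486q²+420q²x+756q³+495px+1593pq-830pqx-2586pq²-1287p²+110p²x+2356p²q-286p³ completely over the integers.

Group: 2p(-143p²+177pq+55px-54q²-30qx) + (-14q+9)(-143p²+177pq+55px-54q²-30qx); both groups contain (-143p²+177pq+55px-54q²-30qx), so (2p-14q+9) is a factor with cofactor -143p²+177pq+55px-54q²-30qx.
The cofactor groups again: -143p²+177pq+55px-54q²-30qx = -13p(11p-6q) + (9q+5x)(11p-6q); both groups contain (11p-6q), giving -(13p-9q-5x)(11p-6q).

-(11p-6q)(13p-9q-5x)(2p-14q+9)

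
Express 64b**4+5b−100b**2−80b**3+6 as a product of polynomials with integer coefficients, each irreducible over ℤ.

(4b+1)(4b+3)(4b−1)(b−2)

By the rational root theorem, b = −1/4 is a root, giving the factor (4b+1) and quotient 16b**3−24b**2−19b+6.
Then b = −3/4 is a root, so (4b+3) divides it; the quotient is 4b**2−9b+2.
The remaining quadratic factors as (b−2)(4b−1).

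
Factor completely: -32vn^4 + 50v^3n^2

Factor out 2vn^2, leaving 25v^2 - 16n^2, which is a difference of two squares.

2n^2v(5v - 4n)(5v + 4n)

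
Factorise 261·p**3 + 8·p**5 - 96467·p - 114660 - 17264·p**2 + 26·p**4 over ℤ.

By the rational root theorem, p = -7/2 is a root, giving the factor (2·p + 7) and quotient 4·p**4 - p**3 + 134·p**2 - 9101·p - 16380.
Next, p = 13 is a root, so (p - 13) divides it; the quotient is 4·p**3 + 51·p**2 + 797·p + 1260.
Continuing, p = -7/4 is a root, so (4·p + 7) is a factor; dividing leaves p**2 + 11·p + 180.
The quadratic p**2 + 11·p + 180 has discriminant -599 < 0 and is irreducible over ℤ.

(2·p + 7)·(4·p + 7)·(p - 13)·(p**2 + 11·p + 180)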